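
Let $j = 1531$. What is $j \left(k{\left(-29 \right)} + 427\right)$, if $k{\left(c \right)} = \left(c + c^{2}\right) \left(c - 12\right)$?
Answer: $-50316315$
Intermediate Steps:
$k{\left(c \right)} = \left(-12 + c\right) \left(c + c^{2}\right)$ ($k{\left(c \right)} = \left(c + c^{2}\right) \left(-12 + c\right) = \left(-12 + c\right) \left(c + c^{2}\right)$)
$j \left(k{\left(-29 \right)} + 427\right) = 1531 \left(- 29 \left(-12 + \left(-29\right)^{2} - -319\right) + 427\right) = 1531 \left(- 29 \left(-12 + 841 + 319\right) + 427\right) = 1531 \left(\left(-29\right) 1148 + 427\right) = 1531 \left(-33292 + 427\right) = 1531 \left(-32865\right) = -50316315$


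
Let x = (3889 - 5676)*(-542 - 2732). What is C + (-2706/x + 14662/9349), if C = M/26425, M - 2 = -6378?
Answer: 958685142605469/722692233721675 ≈ 1.3265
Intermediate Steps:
x = 5850638 (x = -1787*(-3274) = 5850638)
M = -6376 (M = 2 - 6378 = -6376)
C = -6376/26425 ≈ -0.24129
C + (-2706/x + 14662/9349) = -6376/26425 + (-2706/5850638 + 14662/9349) = -6376/26425 + (-2706*1/5850638 + 14662*(1/9349)) = -6376/26425 + (-1353/2925319 + 14662/9349) = -6376/26425 + 42878377981/27348807331 = 958685142605469/722692233721675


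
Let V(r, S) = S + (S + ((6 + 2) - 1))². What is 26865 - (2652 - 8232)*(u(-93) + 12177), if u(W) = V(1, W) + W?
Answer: 108206325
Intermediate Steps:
V(r, S) = S + (7 + S)² (V(r, S) = S + (S + (8 - 1))² = S + (S + 7)² = S + (7 + S)²)
u(W) = (7 + W)² + 2*W (u(W) = (W + (7 + W)²) + W = (7 + W)² + 2*W)
26865 - (2652 - 8232)*(u(-93) + 12177) = 26865 - (2652 - 8232)*(((7 - 93)² + 2*(-93)) + 12177) = 26865 - (-5580)*(((-86)² - 186) + 12177) = 26865 - (-5580)*((7396 - 186) + 12177) = 26865 - (-5580)*(7210 + 12177) = 26865 - (-5580)*19387 = 26865 - 1*(-108179460) = 26865 + 108179460 = 108206325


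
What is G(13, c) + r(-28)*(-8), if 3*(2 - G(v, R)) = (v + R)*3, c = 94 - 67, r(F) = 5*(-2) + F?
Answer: 266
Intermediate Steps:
r(F) = -10 + F
c = 27
G(v, R) = 2 - R - v (G(v, R) = 2 - (v + R)*3/3 = 2 - (R + v)*3/3 = 2 - (3*R + 3*v)/3 = 2 + (-R - v) = 2 - R - v)
G(13, c) + r(-28)*(-8) = (2 - 1*27 - 1*13) + (-10 - 28)*(-8) = (2 - 27 - 13) - 38*(-8) = -38 + 304 = 266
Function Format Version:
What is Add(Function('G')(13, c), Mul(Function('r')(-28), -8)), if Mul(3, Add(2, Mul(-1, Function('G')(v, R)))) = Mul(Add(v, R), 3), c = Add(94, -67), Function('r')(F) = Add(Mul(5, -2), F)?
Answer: 266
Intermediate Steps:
Function('r')(F) = Add(-10, F)
c = 27
Function('G')(v, R) = Add(2, Mul(-1, R), Mul(-1, v)) (Function('G')(v, R) = Add(2, Mul(Rational(-1, 3), Mul(Add(v, R), 3))) = Add(2, Mul(Rational(-1, 3), Mul(Add(R, v), 3))) = Add(2, Mul(Rational(-1, 3), Add(Mul(3, R), Mul(3, v)))) = Add(2, Add(Mul(-1, R), Mul(-1, v))) = Add(2, Mul(-1, R), Mul(-1, v)))
Add(Function('G')(13, c), Mul(Function('r')(-28), -8)) = Add(Add(2, Mul(-1, 27), Mul(-1, 13)), Mul(Add(-10, -28), -8)) = Add(Add(2, -27, -13), Mul(-38, -8)) = Add(-38, 304) = 266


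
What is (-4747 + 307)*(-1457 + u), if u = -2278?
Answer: 16583400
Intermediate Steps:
(-4747 + 307)*(-1457 + u) = (-4747 + 307)*(-1457 - 2278) = -4440*(-3735) = 16583400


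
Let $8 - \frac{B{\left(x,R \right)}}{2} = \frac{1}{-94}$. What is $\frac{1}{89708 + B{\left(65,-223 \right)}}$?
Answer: $\frac{47}{4217029} \approx 1.1145 \cdot 10^{-5}$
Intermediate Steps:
$B{\left(x,R \right)} = \frac{753}{47}$ ($B{\left(x,R \right)} = 16 - \frac{2}{-94} = 16 - - \frac{1}{47} = 16 + \frac{1}{47} = \frac{753}{47}$)
$\frac{1}{89708 + B{\left(65,-223 \right)}} = \frac{1}{89708 + \frac{753}{47}} = \frac{1}{\frac{4217029}{47}} = \frac{47}{4217029}$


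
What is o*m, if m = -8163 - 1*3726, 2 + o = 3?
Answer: -11889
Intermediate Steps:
o = 1 (o = -2 + 3 = 1)
m = -11889 (m = -8163 - 3726 = -11889)
o*m = 1*(-11889) = -11889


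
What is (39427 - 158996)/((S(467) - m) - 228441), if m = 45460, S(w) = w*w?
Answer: 119569/55812 ≈ 2.1424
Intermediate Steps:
S(w) = w**2
(39427 - 158996)/((S(467) - m) - 228441) = (39427 - 158996)/((467**2 - 1*45460) - 228441) = -119569/((218089 - 45460) - 228441) = -119569/(172629 - 228441) = -119569/(-55812) = -119569*(-1/55812) = 119569/55812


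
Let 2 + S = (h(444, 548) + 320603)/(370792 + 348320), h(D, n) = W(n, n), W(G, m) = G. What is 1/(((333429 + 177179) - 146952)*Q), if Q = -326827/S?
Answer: 1117073/85468330540273344 ≈ 1.3070e-11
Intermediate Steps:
h(D, n) = n
S = -1117073/719112 (S = -2 + (548 + 320603)/(370792 + 348320) = -2 + 321151/719112 = -1117073/719112 ≈ -1.5534)
Q = 235025217624/1117073 (Q = -326827/(-1117073/719112) = -326827*(-719112/1117073) = 235025217624/1117073 ≈ 2.1039e+5)
1/(((333429 + 177179) - 146952)*Q) = 1/(((333429 + 177179) - 146952)*(235025217624/1117073)) = (1117073/235025217624)/(510608 - 146952) = (1117073/235025217624)/363656 = (1/363656)*(1117073/235025217624) = 1117073/85468330540273344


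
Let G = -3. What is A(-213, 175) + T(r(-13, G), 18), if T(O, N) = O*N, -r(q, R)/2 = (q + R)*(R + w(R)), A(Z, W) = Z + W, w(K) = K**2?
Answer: 3418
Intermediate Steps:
A(Z, W) = W + Z
r(q, R) = -2*(R + q)*(R + R**2) (r(q, R) = -2*(q + R)*(R + R**2) = -2*(R + q)*(R + R**2))
T(O, N) = N*O
A(-213, 175) + T(r(-13, G), 18) = (175 - 213) + 18*(2*(-3)*(-1*(-3) - 1*(-13) - 1*(-3)**2 - 1*(-3)*(-13))) = -38 + 18*(2*(-3)*(3 + 13 - 1*9 - 39)) = -38 + 18*(2*(-3)*(3 + 13 - 9 - 39)) = -38 + 18*(2*(-3)*(-32)) = -38 + 18*192 = -38 + 3456 = 3418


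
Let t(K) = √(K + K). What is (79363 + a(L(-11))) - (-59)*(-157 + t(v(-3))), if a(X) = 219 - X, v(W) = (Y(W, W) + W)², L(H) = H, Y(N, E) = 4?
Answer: 70330 + 59*√2 ≈ 70414.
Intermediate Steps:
v(W) = (4 + W)²
t(K) = √2*√K (t(K) = √(2*K) = √2*√K)
(79363 + a(L(-11))) - (-59)*(-157 + t(v(-3))) = (79363 + (219 - 1*(-11))) - (-59)*(-157 + √2*√((4 - 3)²)) = (79363 + (219 + 11)) - (-59)*(-157 + √2*√(1²)) = (79363 + 230) - (-59)*(-157 + √2*√1) = 79593 - (-59)*(-157 + √2*1) = 79593 - (-59)*(-157 + √2) = 79593 - (9263 - 59*√2) = 79593 + (-9263 + 59*√2) = 70330 + 59*√2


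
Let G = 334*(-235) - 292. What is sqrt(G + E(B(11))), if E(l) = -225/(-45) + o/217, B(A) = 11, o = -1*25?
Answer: I*sqrt(3709535578)/217 ≈ 280.67*I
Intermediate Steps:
o = -25
G = -78782 (G = -78490 - 292 = -78782)
E(l) = 1060/217 (E(l) = -225/(-45) - 25/217 = -225*(-1/45) - 25*1/217 = 5 - 25/217 = 1060/217)
sqrt(G + E(B(11))) = sqrt(-78782 + 1060/217) = sqrt(-17094634/217) = I*sqrt(3709535578)/217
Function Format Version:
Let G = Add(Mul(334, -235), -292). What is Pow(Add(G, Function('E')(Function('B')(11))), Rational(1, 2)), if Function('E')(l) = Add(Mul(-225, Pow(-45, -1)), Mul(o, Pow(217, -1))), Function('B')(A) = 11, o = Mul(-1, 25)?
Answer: Mul(Rational(1, 217), I, Pow(3709535578, Rational(1, 2))) ≈ Mul(280.67, I)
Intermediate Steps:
o = -25
G = -78782 (G = Add(-78490, -292) = -78782)
Function('E')(l) = Rational(1060, 217) (Function('E')(l) = Add(Mul(-225, Pow(-45, -1)), Mul(-25, Pow(217, -1))) = Add(Mul(-225, Rational(-1, 45)), Mul(-25, Rational(1, 217))) = Add(5, Rational(-25, 217)) = Rational(1060, 217))
Pow(Add(G, Function('E')(Function('B')(11))), Rational(1, 2)) = Pow(Add(-78782, Rational(1060, 217)), Rational(1, 2)) = Pow(Rational(-17094634, 217), Rational(1, 2)) = Mul(Rational(1, 217), I, Pow(3709535578, Rational(1, 2)))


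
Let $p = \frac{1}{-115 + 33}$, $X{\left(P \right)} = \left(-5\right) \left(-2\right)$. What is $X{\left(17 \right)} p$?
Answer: $- \frac{5}{41} \approx -0.12195$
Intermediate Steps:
$X{\left(P \right)} = 10$
$p = - \frac{1}{82}$ ($p = \frac{1}{-82} = - \frac{1}{82} \approx -0.012195$)
$X{\left(17 \right)} p = 10 \left(- \frac{1}{82}\right) = - \frac{5}{41}$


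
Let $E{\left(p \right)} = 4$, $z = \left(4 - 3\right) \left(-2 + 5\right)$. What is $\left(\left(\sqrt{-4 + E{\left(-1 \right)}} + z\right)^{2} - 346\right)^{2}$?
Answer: $113569$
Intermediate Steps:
$z = 3$ ($z = 1 \cdot 3 = 3$)
$\left(\left(\sqrt{-4 + E{\left(-1 \right)}} + z\right)^{2} - 346\right)^{2} = \left(\left(\sqrt{-4 + 4} + 3\right)^{2} - 346\right)^{2} = \left(\left(\sqrt{0} + 3\right)^{2} - 346\right)^{2} = \left(\left(0 + 3\right)^{2} - 346\right)^{2} = \left(3^{2} - 346\right)^{2} = \left(9 - 346\right)^{2} = \left(-337\right)^{2} = 113569$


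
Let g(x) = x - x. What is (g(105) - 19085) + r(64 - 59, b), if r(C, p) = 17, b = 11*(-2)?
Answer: -19068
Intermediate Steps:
b = -22
g(x) = 0
(g(105) - 19085) + r(64 - 59, b) = (0 - 19085) + 17 = -19085 + 17 = -19068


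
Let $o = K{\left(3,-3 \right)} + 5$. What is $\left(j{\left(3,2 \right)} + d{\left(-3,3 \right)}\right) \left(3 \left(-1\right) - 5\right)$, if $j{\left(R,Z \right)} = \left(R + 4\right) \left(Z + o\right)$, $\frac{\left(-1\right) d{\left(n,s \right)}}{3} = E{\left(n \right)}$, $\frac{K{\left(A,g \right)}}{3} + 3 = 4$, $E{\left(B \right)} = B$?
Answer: $-632$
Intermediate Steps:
$K{\left(A,g \right)} = 3$ ($K{\left(A,g \right)} = -9 + 3 \cdot 4 = -9 + 12 = 3$)
$o = 8$ ($o = 3 + 5 = 8$)
$d{\left(n,s \right)} = - 3 n$
$j{\left(R,Z \right)} = \left(4 + R\right) \left(8 + Z\right)$ ($j{\left(R,Z \right)} = \left(R + 4\right) \left(Z + 8\right) = \left(4 + R\right) \left(8 + Z\right)$)
$\left(j{\left(3,2 \right)} + d{\left(-3,3 \right)}\right) \left(3 \left(-1\right) - 5\right) = \left(\left(32 + 4 \cdot 2 + 8 \cdot 3 + 3 \cdot 2\right) - -9\right) \left(3 \left(-1\right) - 5\right) = \left(\left(32 + 8 + 24 + 6\right) + 9\right) \left(-3 - 5\right) = \left(70 + 9\right) \left(-8\right) = 79 \left(-8\right) = -632$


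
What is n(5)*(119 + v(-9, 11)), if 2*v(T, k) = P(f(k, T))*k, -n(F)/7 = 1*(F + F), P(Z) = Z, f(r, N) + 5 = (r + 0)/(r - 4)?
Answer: -7010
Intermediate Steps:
f(r, N) = -5 + r/(-4 + r) (f(r, N) = -5 + (r + 0)/(r - 4) = -5 + r/(-4 + r))
n(F) = -14*F (n(F) = -7*(F + F) = -7*2*F = -14*F)
v(T, k) = 2*k*(5 - k)/(-4 + k) (v(T, k) = ((4*(5 - k)/(-4 + k))*k)/2 = (4*k*(5 - k)/(-4 + k))/2 = 2*k*(5 - k)/(-4 + k))
n(5)*(119 + v(-9, 11)) = (-14*5)*(119 + 2*11*(5 - 1*11)/(-4 + 11)) = -70*(119 + 2*11*(5 - 11)/7) = -70*(119 + 2*11*(⅐)*(-6)) = -70*(119 - 132/7) = -70*701/7 = -7010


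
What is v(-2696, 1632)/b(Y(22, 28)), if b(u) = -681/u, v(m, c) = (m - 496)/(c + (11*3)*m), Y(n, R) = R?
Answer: -3724/2478159 ≈ -0.0015027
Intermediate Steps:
v(m, c) = (-496 + m)/(c + 33*m)
v(-2696, 1632)/b(Y(22, 28)) = ((-496 - 2696)/(1632 + 33*(-2696)))/((-681/28)) = (-3192/(1632 - 88968))/((-681*1/28)) = (-3192/(-87336))/(-681/28) = -1/87336*(-3192)*(-28/681) = (133/3639)*(-28/681) = -3724/2478159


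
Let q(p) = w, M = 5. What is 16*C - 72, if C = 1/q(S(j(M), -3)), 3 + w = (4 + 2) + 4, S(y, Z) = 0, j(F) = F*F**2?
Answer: -488/7 ≈ -69.714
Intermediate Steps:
j(F) = F**3
w = 7 (w = -3 + ((4 + 2) + 4) = -3 + (6 + 4) = -3 + 10 = 7)
q(p) = 7
C = 1/7 ≈ 0.14286
16*C - 72 = 16*(1/7) - 72 = 16/7 - 72 = -488/7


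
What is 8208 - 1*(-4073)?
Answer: 12281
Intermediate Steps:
8208 - 1*(-4073) = 8208 + 4073 = 12281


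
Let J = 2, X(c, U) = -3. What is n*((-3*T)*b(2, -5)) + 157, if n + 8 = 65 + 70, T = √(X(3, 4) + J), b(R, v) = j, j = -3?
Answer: 157 + 1143*I ≈ 157.0 + 1143.0*I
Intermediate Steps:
b(R, v) = -3
T = I (T = √(-3 + 2) = √(-1) = I ≈ 1.0*I)
n = 127 (n = -8 + (65 + 70) = -8 + 135 = 127)
n*((-3*T)*b(2, -5)) + 157 = 127*(-3*I*(-3)) + 157 = 127*(9*I) + 157 = 1143*I + 157 = 157 + 1143*I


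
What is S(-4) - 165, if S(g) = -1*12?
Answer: -177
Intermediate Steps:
S(g) = -12
S(-4) - 165 = -12 - 165 = -177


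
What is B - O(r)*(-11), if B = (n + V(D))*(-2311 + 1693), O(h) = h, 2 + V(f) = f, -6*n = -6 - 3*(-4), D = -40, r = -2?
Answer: 26552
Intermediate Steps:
n = -1 (n = -(-6 - 3*(-4))/6 = -(-6 + 12)/6 = -⅙*6 = -1)
V(f) = -2 + f
B = 26574 (B = (-1 + (-2 - 40))*(-2311 + 1693) = (-1 - 42)*(-618) = -43*(-618) = 26574)
B - O(r)*(-11) = 26574 - (-2)*(-11) = 26574 - 1*22 = 26574 - 22 = 26552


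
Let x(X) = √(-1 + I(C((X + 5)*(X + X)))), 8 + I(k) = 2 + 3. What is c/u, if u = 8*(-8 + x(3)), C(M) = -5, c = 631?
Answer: -631/68 - 631*I/272 ≈ -9.2794 - 2.3199*I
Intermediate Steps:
I(k) = -3 (I(k) = -8 + (2 + 3) = -8 + 5 = -3)
x(X) = 2*I (x(X) = √(-1 - 3) = √(-4) = 2*I)
u = -64 + 16*I (u = 8*(-8 + 2*I) = -64 + 16*I ≈ -64.0 + 16.0*I)
c/u = 631/(-64 + 16*I) = 631*((-64 - 16*I)/4352) = 631*(-64 - 16*I)/4352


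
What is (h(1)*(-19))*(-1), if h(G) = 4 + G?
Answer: 95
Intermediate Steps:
(h(1)*(-19))*(-1) = ((4 + 1)*(-19))*(-1) = (5*(-19))*(-1) = -95*(-1) = 95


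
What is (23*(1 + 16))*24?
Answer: 9384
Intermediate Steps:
(23*(1 + 16))*24 = (23*17)*24 = 391*24 = 9384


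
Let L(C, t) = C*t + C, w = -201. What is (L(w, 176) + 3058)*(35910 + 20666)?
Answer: -1839794944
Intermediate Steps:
L(C, t) = C + C*t
(L(w, 176) + 3058)*(35910 + 20666) = (-201*(1 + 176) + 3058)*(35910 + 20666) = (-201*177 + 3058)*56576 = (-35577 + 3058)*56576 = -32519*56576 = -1839794944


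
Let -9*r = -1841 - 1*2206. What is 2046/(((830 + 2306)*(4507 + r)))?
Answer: 3069/23316160 ≈ 0.00013163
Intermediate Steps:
r = 1349/3 (r = -(-1841 - 1*2206)/9 = -(-1841 - 2206)/9 = -⅑*(-4047) = 1349/3 ≈ 449.67)
2046/(((830 + 2306)*(4507 + r))) = 2046/(((830 + 2306)*(4507 + 1349/3))) = 2046/((3136*(14870/3))) = 2046/(46632320/3) = 2046*(3/46632320) = 3069/23316160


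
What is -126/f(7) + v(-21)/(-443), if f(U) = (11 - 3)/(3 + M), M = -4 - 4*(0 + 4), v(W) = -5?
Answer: 474473/1772 ≈ 267.76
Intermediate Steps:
M = -20 (M = -4 - 4*4 = -4 - 16 = -20)
f(U) = -8/17 (f(U) = (11 - 3)/(3 - 20) = 8/(-17) = 8*(-1/17) = -8/17)
-126/f(7) + v(-21)/(-443) = -126/(-8/17) - 5/(-443) = -126*(-17/8) - 5*(-1/443) = 1071/4 + 5/443 = 474473/1772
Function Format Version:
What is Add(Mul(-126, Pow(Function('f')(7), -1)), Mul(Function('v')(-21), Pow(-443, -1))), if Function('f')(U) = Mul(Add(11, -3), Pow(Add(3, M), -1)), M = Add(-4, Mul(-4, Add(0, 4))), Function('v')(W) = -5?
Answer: Rational(474473, 1772) ≈ 267.76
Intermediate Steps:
M = -20 (M = Add(-4, Mul(-4, 4)) = Add(-4, -16) = -20)
Function('f')(U) = Rational(-8, 17) (Function('f')(U) = Mul(Add(11, -3), Pow(Add(3, -20), -1)) = Mul(8, Pow(-17, -1)) = Mul(8, Rational(-1, 17)) = Rational(-8, 17))
Add(Mul(-126, Pow(Function('f')(7), -1)), Mul(Function('v')(-21), Pow(-443, -1))) = Add(Mul(-126, Pow(Rational(-8, 17), -1)), Mul(-5, Pow(-443, -1))) = Add(Mul(-126, Rational(-17, 8)), Mul(-5, Rational(-1, 443))) = Add(Rational(1071, 4), Rational(5, 443)) = Rational(474473, 1772)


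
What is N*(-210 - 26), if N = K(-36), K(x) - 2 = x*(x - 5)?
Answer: -348808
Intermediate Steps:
K(x) = 2 + x*(-5 + x) (K(x) = 2 + x*(x - 5) = 2 + x*(-5 + x))
N = 1478 (N = 2 + (-36)² - 5*(-36) = 2 + 1296 + 180 = 1478)
N*(-210 - 26) = 1478*(-210 - 26) = 1478*(-236) = -348808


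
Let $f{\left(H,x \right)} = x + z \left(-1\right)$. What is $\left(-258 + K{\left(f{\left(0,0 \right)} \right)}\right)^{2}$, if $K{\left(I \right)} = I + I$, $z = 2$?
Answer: $68644$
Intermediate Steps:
$f{\left(H,x \right)} = -2 + x$ ($f{\left(H,x \right)} = x + 2 \left(-1\right) = x - 2 = -2 + x$)
$K{\left(I \right)} = 2 I$
$\left(-258 + K{\left(f{\left(0,0 \right)} \right)}\right)^{2} = \left(-258 + 2 \left(-2 + 0\right)\right)^{2} = \left(-258 + 2 \left(-2\right)\right)^{2} = \left(-258 - 4\right)^{2} = \left(-262\right)^{2} = 68644$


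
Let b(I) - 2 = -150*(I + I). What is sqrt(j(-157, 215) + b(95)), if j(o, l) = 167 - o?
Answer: I*sqrt(28174) ≈ 167.85*I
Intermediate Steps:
b(I) = 2 - 300*I (b(I) = 2 - 150*(I + I) = 2 - 300*I)
sqrt(j(-157, 215) + b(95)) = sqrt((167 - 1*(-157)) + (2 - 300*95)) = sqrt((167 + 157) + (2 - 28500)) = sqrt(324 - 28498) = sqrt(-28174) = I*sqrt(28174)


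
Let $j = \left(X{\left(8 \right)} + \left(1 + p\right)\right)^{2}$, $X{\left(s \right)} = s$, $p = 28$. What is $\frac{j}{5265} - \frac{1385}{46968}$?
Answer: $\frac{19002389}{82428840} \approx 0.23053$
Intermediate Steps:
$j = 1369$ ($j = \left(8 + \left(1 + 28\right)\right)^{2} = \left(8 + 29\right)^{2} = 37^{2} = 1369$)
$\frac{j}{5265} - \frac{1385}{46968} = \frac{1369}{5265} - \frac{1385}{46968} = \frac{19002389}{82428840}$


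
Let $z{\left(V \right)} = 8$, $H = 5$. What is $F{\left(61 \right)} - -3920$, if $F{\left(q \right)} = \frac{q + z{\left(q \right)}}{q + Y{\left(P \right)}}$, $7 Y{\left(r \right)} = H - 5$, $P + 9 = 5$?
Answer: $\frac{239189}{61} \approx 3921.1$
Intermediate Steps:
$P = -4$ ($P = -9 + 5 = -4$)
$Y{\left(r \right)} = 0$ ($Y{\left(r \right)} = \frac{5 - 5}{7} = \frac{1}{7} \cdot 0 = 0$)
$F{\left(q \right)} = \frac{8 + q}{q}$ ($F{\left(q \right)} = \frac{q + 8}{q + 0} = \frac{8 + q}{q}$)
$F{\left(61 \right)} - -3920 = \frac{8 + 61}{61} - -3920 = \frac{1}{61} \cdot 69 + 3920 = \frac{69}{61} + 3920 = \frac{239189}{61}$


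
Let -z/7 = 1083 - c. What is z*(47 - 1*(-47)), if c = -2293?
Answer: -2221408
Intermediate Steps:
z = -23632 (z = -7*(1083 - 1*(-2293)) = -7*(1083 + 2293) = -7*3376 = -23632)
z*(47 - 1*(-47)) = -23632*(47 - 1*(-47)) = -23632*(47 + 47) = -23632*94 = -2221408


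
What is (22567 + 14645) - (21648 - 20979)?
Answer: 36543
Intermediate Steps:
(22567 + 14645) - (21648 - 20979) = 37212 - 1*669 = 37212 - 669 = 36543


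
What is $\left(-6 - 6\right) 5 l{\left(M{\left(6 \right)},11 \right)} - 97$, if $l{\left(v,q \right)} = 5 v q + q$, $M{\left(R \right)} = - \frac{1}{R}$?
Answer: $-207$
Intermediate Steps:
$l{\left(v,q \right)} = q + 5 q v$ ($l{\left(v,q \right)} = 5 q v + q = q + 5 q v$)
$\left(-6 - 6\right) 5 l{\left(M{\left(6 \right)},11 \right)} - 97 = \left(-6 - 6\right) 5 \cdot 11 \left(1 + 5 \left(- \frac{1}{6}\right)\right) - 97 = \left(-12\right) 5 \cdot 11 \left(1 + 5 \left(\left(-1\right) \frac{1}{6}\right)\right) - 97 = - 60 \cdot 11 \left(1 + 5 \left(- \frac{1}{6}\right)\right) - 97 = - 60 \cdot 11 \left(1 - \frac{5}{6}\right) - 97 = - 60 \cdot 11 \cdot \frac{1}{6} - 97 = \left(-60\right) \frac{11}{6} - 97 = -110 - 97 = -207$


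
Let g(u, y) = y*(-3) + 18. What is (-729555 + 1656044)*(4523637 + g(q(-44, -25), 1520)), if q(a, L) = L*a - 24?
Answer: 4186891807455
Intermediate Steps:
q(a, L) = -24 + L*a
g(u, y) = 18 - 3*y (g(u, y) = -3*y + 18 = 18 - 3*y)
(-729555 + 1656044)*(4523637 + g(q(-44, -25), 1520)) = (-729555 + 1656044)*(4523637 + (18 - 3*1520)) = 926489*(4523637 + (18 - 4560)) = 926489*(4523637 - 4542) = 926489*4519095 = 4186891807455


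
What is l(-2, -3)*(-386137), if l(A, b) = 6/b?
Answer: 772274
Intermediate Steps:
l(-2, -3)*(-386137) = (6/(-3))*(-386137) = (6*(-1/3))*(-386137) = -2*(-386137) = 772274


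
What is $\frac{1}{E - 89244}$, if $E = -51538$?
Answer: $- \frac{1}{140782} \approx -7.1032 \cdot 10^{-6}$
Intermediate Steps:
$\frac{1}{E - 89244} = \frac{1}{-51538 - 89244} = \frac{1}{-140782} = - \frac{1}{140782}$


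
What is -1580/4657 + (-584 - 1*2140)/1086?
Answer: -2400258/842917 ≈ -2.8476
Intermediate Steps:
-1580/4657 + (-584 - 1*2140)/1086 = -1580*1/4657 + (-584 - 2140)*(1/1086) = -1580/4657 - 2724*1/1086 = -1580/4657 - 454/181 = -2400258/842917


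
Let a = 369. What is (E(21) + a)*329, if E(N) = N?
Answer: 128310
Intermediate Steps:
(E(21) + a)*329 = (21 + 369)*329 = 390*329 = 128310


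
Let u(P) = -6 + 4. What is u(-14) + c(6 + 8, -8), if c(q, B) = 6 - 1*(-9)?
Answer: 13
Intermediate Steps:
c(q, B) = 15 (c(q, B) = 6 + 9 = 15)
u(P) = -2
u(-14) + c(6 + 8, -8) = -2 + 15 = 13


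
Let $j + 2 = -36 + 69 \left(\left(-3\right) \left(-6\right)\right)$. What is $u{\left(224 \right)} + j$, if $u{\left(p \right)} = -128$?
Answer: $1076$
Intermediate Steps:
$j = 1204$ ($j = -2 - \left(36 - 69 \left(\left(-3\right) \left(-6\right)\right)\right) = -2 + \left(-36 + 69 \cdot 18\right) = -2 + \left(-36 + 1242\right) = -2 + 1206 = 1204$)
$u{\left(224 \right)} + j = -128 + 1204 = 1076$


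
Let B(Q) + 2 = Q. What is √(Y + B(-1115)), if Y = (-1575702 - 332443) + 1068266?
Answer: 6*I*√23361 ≈ 917.06*I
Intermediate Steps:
B(Q) = -2 + Q
Y = -839879 (Y = -1908145 + 1068266 = -839879)
√(Y + B(-1115)) = √(-839879 + (-2 - 1115)) = √(-839879 - 1117) = √(-840996) = 6*I*√23361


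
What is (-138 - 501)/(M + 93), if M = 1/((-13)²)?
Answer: -107991/15718 ≈ -6.8705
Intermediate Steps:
M = 1/169 ≈ 0.0059172
(-138 - 501)/(M + 93) = (-138 - 501)/(1/169 + 93) = -639/15718/169 = -639*169/15718 = -107991/15718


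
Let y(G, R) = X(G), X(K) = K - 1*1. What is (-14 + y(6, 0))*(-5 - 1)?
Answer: 54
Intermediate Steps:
X(K) = -1 + K (X(K) = K - 1 = -1 + K)
y(G, R) = -1 + G
(-14 + y(6, 0))*(-5 - 1) = (-14 + (-1 + 6))*(-5 - 1) = (-14 + 5)*(-6) = -9*(-6) = 54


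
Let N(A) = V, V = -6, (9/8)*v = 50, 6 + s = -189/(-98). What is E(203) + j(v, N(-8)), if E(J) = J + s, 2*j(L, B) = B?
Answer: 2743/14 ≈ 195.93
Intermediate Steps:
s = -57/14 (s = -6 - 189/(-98) = -6 - 189*(-1/98) = -6 + 27/14 = -57/14 ≈ -4.0714)
v = 400/9 (v = (8/9)*50 = 400/9 ≈ 44.444)
N(A) = -6
j(L, B) = B/2
E(J) = -57/14 + J (E(J) = J - 57/14 = -57/14 + J)
E(203) + j(v, N(-8)) = (-57/14 + 203) + (1/2)*(-6) = 2785/14 - 3 = 2743/14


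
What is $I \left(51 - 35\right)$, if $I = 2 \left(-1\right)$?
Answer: $-32$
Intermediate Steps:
$I = -2$
$I \left(51 - 35\right) = - 2 \left(51 - 35\right) = \left(-2\right) 16 = -32$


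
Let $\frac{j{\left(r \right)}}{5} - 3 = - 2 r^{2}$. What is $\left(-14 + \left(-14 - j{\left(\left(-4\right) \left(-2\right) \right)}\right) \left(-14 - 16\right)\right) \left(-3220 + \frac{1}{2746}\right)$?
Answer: $\frac{81099915468}{1373} \approx 5.9068 \cdot 10^{7}$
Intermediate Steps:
$j{\left(r \right)} = 15 - 10 r^{2}$ ($j{\left(r \right)} = 15 + 5 \left(- 2 r^{2}\right) = 15 - 10 r^{2}$)
$\left(-14 + \left(-14 - j{\left(\left(-4\right) \left(-2\right) \right)}\right) \left(-14 - 16\right)\right) \left(-3220 + \frac{1}{2746}\right) = \left(-14 + \left(-14 - \left(15 - 10 \left(\left(-4\right) \left(-2\right)\right)^{2}\right)\right) \left(-14 - 16\right)\right) \left(-3220 + \frac{1}{2746}\right) = \left(-14 + \left(-14 - \left(15 - 10 \cdot 8^{2}\right)\right) \left(-30\right)\right) \left(-3220 + \frac{1}{2746}\right) = \left(-14 + \left(-14 - \left(15 - 640\right)\right) \left(-30\right)\right) \left(- \frac{8842119}{2746}\right) = \left(-14 + \left(-14 - -625\right) \left(-30\right)\right) \left(- \frac{8842119}{2746}\right) = \left(-14 + \left(-14 + 625\right) \left(-30\right)\right) \left(- \frac{8842119}{2746}\right) = \left(-14 + 611 \left(-30\right)\right) \left(- \frac{8842119}{2746}\right) = \left(-14 - 18330\right) \left(- \frac{8842119}{2746}\right) = \left(-18344\right) \left(- \frac{8842119}{2746}\right) = \frac{81099915468}{1373}$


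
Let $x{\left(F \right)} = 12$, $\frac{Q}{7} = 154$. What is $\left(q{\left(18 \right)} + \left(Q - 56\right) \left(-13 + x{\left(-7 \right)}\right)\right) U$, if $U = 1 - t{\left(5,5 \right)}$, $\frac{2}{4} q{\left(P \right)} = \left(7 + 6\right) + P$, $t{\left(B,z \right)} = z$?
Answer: $3840$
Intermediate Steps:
$Q = 1078$ ($Q = 7 \cdot 154 = 1078$)
$q{\left(P \right)} = 26 + 2 P$ ($q{\left(P \right)} = 2 \left(\left(7 + 6\right) + P\right) = 2 \left(13 + P\right) = 26 + 2 P$)
$U = -4$ ($U = 1 - 5 = -4$)
$\left(q{\left(18 \right)} + \left(Q - 56\right) \left(-13 + x{\left(-7 \right)}\right)\right) U = \left(\left(26 + 2 \cdot 18\right) + \left(1078 - 56\right) \left(-13 + 12\right)\right) \left(-4\right) = \left(\left(26 + 36\right) + 1022 \left(-1\right)\right) \left(-4\right) = \left(62 - 1022\right) \left(-4\right) = \left(-960\right) \left(-4\right) = 3840$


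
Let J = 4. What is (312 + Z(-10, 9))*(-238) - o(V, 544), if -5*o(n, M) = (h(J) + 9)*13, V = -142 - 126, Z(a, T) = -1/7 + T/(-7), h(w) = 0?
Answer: -369463/5 ≈ -73893.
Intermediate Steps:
Z(a, T) = -⅐ - T/7 (Z(a, T) = -1*⅐ + T*(-⅐) = -⅐ - T/7)
V = -268
o(n, M) = -117/5 (o(n, M) = -(0 + 9)*13/5 = -9*13/5 = -⅕*117 = -117/5)
(312 + Z(-10, 9))*(-238) - o(V, 544) = (312 + (-⅐ - ⅐*9))*(-238) - 1*(-117/5) = (312 + (-⅐ - 9/7))*(-238) + 117/5 = (312 - 10/7)*(-238) + 117/5 = (2174/7)*(-238) + 117/5 = -73916 + 117/5 = -369463/5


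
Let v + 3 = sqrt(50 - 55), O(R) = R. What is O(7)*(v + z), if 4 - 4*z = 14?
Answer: -77/2 + 7*I*sqrt(5) ≈ -38.5 + 15.652*I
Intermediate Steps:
z = -5/2 (z = 1 - 1/4*14 = 1 - 7/2 = -5/2 ≈ -2.5000)
v = -3 + I*sqrt(5) (v = -3 + sqrt(50 - 55) = -3 + sqrt(-5) = -3 + I*sqrt(5) ≈ -3.0 + 2.2361*I)
O(7)*(v + z) = 7*((-3 + I*sqrt(5)) - 5/2) = 7*(-11/2 + I*sqrt(5)) = -77/2 + 7*I*sqrt(5)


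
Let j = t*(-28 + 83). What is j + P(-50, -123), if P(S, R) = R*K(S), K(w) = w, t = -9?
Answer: 5655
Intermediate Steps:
j = -495 (j = -9*(-28 + 83) = -9*55 = -495)
P(S, R) = R*S
j + P(-50, -123) = -495 - 123*(-50) = -495 + 6150 = 5655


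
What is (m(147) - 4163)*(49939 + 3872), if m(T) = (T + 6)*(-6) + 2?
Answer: -273306069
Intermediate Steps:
m(T) = -34 - 6*T (m(T) = (6 + T)*(-6) + 2 = (-36 - 6*T) + 2 = -34 - 6*T)
(m(147) - 4163)*(49939 + 3872) = ((-34 - 6*147) - 4163)*(49939 + 3872) = ((-34 - 882) - 4163)*53811 = (-916 - 4163)*53811 = -5079*53811 = -273306069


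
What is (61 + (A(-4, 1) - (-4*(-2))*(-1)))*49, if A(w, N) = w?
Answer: 3185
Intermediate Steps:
(61 + (A(-4, 1) - (-4*(-2))*(-1)))*49 = (61 + (-4 - (-4*(-2))*(-1)))*49 = (61 + (-4 - 8*(-1)))*49 = (61 + (-4 - 1*(-8)))*49 = (61 + (-4 + 8))*49 = (61 + 4)*49 = 65*49 = 3185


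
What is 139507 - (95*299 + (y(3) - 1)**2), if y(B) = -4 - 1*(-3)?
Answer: 111098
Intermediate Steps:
y(B) = -1 (y(B) = -4 + 3 = -1)
139507 - (95*299 + (y(3) - 1)**2) = 139507 - (95*299 + (-1 - 1)**2) = 139507 - (28405 + (-2)**2) = 139507 - (28405 + 4) = 139507 - 1*28409 = 139507 - 28409 = 111098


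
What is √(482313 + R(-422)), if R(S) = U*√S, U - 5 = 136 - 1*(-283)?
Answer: √(482313 + 424*I*√422) ≈ 694.52 + 6.271*I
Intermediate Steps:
U = 424 (U = 5 + (136 - 1*(-283)) = 5 + (136 + 283) = 5 + 419 = 424)
R(S) = 424*√S
√(482313 + R(-422)) = √(482313 + 424*√(-422)) = √(482313 + 424*(I*√422)) = √(482313 + 424*I*√422)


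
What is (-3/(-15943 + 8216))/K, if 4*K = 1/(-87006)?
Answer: -1044072/7727 ≈ -135.12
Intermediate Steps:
K = -1/348024 (K = (¼)/(-87006) = (¼)*(-1/87006) = -1/348024 ≈ -2.8734e-6)
(-3/(-15943 + 8216))/K = (-3/(-15943 + 8216))/(-1/348024) = -3/(-7727)*(-348024) = -3*(-1/7727)*(-348024) = (3/7727)*(-348024) = -1044072/7727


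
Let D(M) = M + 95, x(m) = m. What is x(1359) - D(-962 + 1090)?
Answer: 1136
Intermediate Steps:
D(M) = 95 + M
x(1359) - D(-962 + 1090) = 1359 - (95 + (-962 + 1090)) = 1359 - (95 + 128) = 1359 - 1*223 = 1359 - 223 = 1136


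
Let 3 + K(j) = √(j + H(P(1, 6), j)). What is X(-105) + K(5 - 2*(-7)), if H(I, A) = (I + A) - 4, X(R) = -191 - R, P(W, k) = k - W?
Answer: -89 + √39 ≈ -82.755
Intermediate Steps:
H(I, A) = -4 + A + I (H(I, A) = (A + I) - 4 = -4 + A + I)
K(j) = -3 + √(1 + 2*j) (K(j) = -3 + √(j + (-4 + j + (6 - 1*1))) = -3 + √(j + (-4 + j + (6 - 1))) = -3 + √(j + (-4 + j + 5)) = -3 + √(j + (1 + j)) = -3 + √(1 + 2*j))
X(-105) + K(5 - 2*(-7)) = (-191 - 1*(-105)) + (-3 + √(1 + 2*(5 - 2*(-7)))) = (-191 + 105) + (-3 + √(1 + 2*(5 + 14))) = -86 + (-3 + √(1 + 2*19)) = -86 + (-3 + √(1 + 38)) = -86 + (-3 + √39) = -89 + √39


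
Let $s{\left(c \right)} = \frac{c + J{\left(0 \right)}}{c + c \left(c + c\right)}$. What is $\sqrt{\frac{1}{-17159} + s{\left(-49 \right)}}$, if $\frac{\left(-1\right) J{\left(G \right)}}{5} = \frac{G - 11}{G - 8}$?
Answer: $\frac{i \sqrt{25659067866062}}{46603844} \approx 0.10869 i$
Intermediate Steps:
$J{\left(G \right)} = - \frac{5 \left(-11 + G\right)}{-8 + G}$ ($J{\left(G \right)} = - 5 \frac{G - 11}{G - 8} = - 5 \frac{-11 + G}{-8 + G} = - \frac{5 \left(-11 + G\right)}{-8 + G}$)
$s{\left(c \right)} = \frac{- \frac{55}{8} + c}{c + 2 c^{2}}$ ($s{\left(c \right)} = \frac{c + \frac{5 \left(11 - 0\right)}{-8 + 0}}{c + c \left(c + c\right)} = \frac{c + \frac{5 \left(11 + 0\right)}{-8}}{c + c 2 c} = \frac{c + 5 \left(- \frac{1}{8}\right) 11}{c + 2 c^{2}} = \frac{c - \frac{55}{8}}{c + 2 c^{2}} = \frac{- \frac{55}{8} + c}{c + 2 c^{2}}$)
$\sqrt{\frac{1}{-17159} + s{\left(-49 \right)}} = \sqrt{\frac{1}{-17159} + \frac{- \frac{55}{8} - 49}{\left(-49\right) \left(1 + 2 \left(-49\right)\right)}} = \sqrt{- \frac{1}{17159} - \frac{1}{49} \frac{1}{1 - 98} \left(- \frac{447}{8}\right)} = \sqrt{- \frac{1}{17159} - \frac{1}{49} \frac{1}{-97} \left(- \frac{447}{8}\right)} = \sqrt{- \frac{1}{17159} - \left(- \frac{1}{4753}\right) \left(- \frac{447}{8}\right)} = \sqrt{- \frac{1}{17159} - \frac{447}{38024}} = \sqrt{- \frac{7708097}{652453816}} = \frac{i \sqrt{25659067866062}}{46603844}$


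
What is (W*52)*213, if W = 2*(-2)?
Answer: -44304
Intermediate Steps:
W = -4
(W*52)*213 = -4*52*213 = -208*213 = -44304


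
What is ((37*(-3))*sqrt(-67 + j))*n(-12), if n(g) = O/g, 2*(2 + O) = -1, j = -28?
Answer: -185*I*sqrt(95)/8 ≈ -225.39*I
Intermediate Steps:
O = -5/2 (O = -2 + (1/2)*(-1) = -2 - 1/2 = -5/2 ≈ -2.5000)
n(g) = -5/(2*g)
((37*(-3))*sqrt(-67 + j))*n(-12) = ((37*(-3))*sqrt(-67 - 28))*(-5/2/(-12)) = (-111*I*sqrt(95))*(-5/2*(-1/12)) = -111*I*sqrt(95)*(5/24) = -185*I*sqrt(95)/8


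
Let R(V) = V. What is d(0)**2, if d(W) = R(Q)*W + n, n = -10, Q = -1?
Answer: 100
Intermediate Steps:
d(W) = -10 - W (d(W) = -W - 10 = -10 - W)
d(0)**2 = (-10 - 1*0)**2 = (-10 + 0)**2 = (-10)**2 = 100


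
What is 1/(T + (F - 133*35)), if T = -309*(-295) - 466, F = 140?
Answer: 1/86174 ≈ 1.1604e-5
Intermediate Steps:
T = 90689 (T = 91155 - 466 = 90689)
1/(T + (F - 133*35)) = 1/(90689 + (140 - 133*35)) = 1/(90689 + (140 - 4655)) = 1/(90689 - 4515) = 1/86174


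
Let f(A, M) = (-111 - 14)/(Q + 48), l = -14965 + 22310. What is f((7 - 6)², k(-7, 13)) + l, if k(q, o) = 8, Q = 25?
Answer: 536060/73 ≈ 7343.3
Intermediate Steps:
l = 7345
f(A, M) = -125/73 (f(A, M) = (-111 - 14)/(25 + 48) = -125/73)
f((7 - 6)², k(-7, 13)) + l = -125/73 + 7345 = 536060/73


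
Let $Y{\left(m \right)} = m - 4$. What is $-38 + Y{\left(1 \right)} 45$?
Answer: $-173$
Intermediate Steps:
$Y{\left(m \right)} = -4 + m$ ($Y{\left(m \right)} = m - 4 = -4 + m$)
$-38 + Y{\left(1 \right)} 45 = -38 + \left(-4 + 1\right) 45 = -38 - 135 = -173$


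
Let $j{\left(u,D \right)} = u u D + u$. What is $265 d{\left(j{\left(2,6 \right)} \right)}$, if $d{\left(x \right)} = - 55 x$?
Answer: $-378950$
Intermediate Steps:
$j{\left(u,D \right)} = u + D u^{2}$ ($j{\left(u,D \right)} = u^{2} D + u = D u^{2} + u = u + D u^{2}$)
$265 d{\left(j{\left(2,6 \right)} \right)} = 265 \left(- 55 \cdot 2 \left(1 + 6 \cdot 2\right)\right) = 265 \left(- 55 \cdot 2 \left(1 + 12\right)\right) = 265 \left(- 55 \cdot 2 \cdot 13\right) = 265 \left(\left(-55\right) 26\right) = 265 \left(-1430\right) = -378950$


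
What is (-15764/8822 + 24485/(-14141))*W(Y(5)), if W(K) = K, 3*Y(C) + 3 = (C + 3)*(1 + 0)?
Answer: -1097313485/187127853 ≈ -5.8640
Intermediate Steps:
Y(C) = C/3 (Y(C) = -1 + ((C + 3)*(1 + 0))/3 = -1 + ((3 + C)*1)/3 = -1 + (3 + C)/3 = -1 + (1 + C/3) = C/3)
(-15764/8822 + 24485/(-14141))*W(Y(5)) = (-15764/8822 + 24485/(-14141))*((⅓)*5) = (-15764*1/8822 + 24485*(-1/14141))*(5/3) = (-7882/4411 - 24485/14141)*(5/3) = -219462697/62375951*5/3 = -1097313485/187127853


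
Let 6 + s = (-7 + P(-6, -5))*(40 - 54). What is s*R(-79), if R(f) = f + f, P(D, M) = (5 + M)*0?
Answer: -14536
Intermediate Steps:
P(D, M) = 0
R(f) = 2*f
s = 92 (s = -6 + (-7 + 0)*(40 - 54) = -6 - 7*(-14) = -6 + 98 = 92)
s*R(-79) = 92*(2*(-79)) = 92*(-158) = -14536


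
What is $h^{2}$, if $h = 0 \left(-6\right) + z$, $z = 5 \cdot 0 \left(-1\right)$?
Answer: $0$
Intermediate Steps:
$z = 0$ ($z = 0 \left(-1\right) = 0$)
$h = 0$ ($h = 0 \left(-6\right) + 0 = 0 + 0 = 0$)
$h^{2} = 0^{2} = 0$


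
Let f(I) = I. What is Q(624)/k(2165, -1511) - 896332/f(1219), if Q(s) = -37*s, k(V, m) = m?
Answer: -1326213380/1841909 ≈ -720.02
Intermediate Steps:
Q(624)/k(2165, -1511) - 896332/f(1219) = -37*624/(-1511) - 896332/1219 = -23088*(-1/1511) - 896332*1/1219 = 23088/1511 - 896332/1219 = -1326213380/1841909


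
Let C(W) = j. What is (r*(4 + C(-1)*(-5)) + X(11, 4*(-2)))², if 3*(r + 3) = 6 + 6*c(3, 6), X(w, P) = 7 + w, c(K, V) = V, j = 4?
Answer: 24964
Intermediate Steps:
C(W) = 4
r = 11 (r = -3 + (6 + 6*6)/3 = -3 + (6 + 36)/3 = -3 + (⅓)*42 = -3 + 14 = 11)
(r*(4 + C(-1)*(-5)) + X(11, 4*(-2)))² = (11*(4 + 4*(-5)) + (7 + 11))² = (11*(4 - 20) + 18)² = (11*(-16) + 18)² = (-176 + 18)² = (-158)² = 24964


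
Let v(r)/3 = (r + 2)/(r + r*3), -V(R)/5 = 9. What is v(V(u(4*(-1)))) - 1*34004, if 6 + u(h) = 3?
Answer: -2040197/60 ≈ -34003.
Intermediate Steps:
u(h) = -3 (u(h) = -6 + 3 = -3)
V(R) = -45 (V(R) = -5*9 = -45)
v(r) = 3*(2 + r)/(4*r) (v(r) = 3*((r + 2)/(r + r*3)) = 3*((2 + r)/(r + 3*r)) = 3*((2 + r)/((4*r))) = 3*((2 + r)*(1/(4*r))) = 3*((2 + r)/(4*r)) = 3*(2 + r)/(4*r))
v(V(u(4*(-1)))) - 1*34004 = (¾)*(2 - 45)/(-45) - 1*34004 = (¾)*(-1/45)*(-43) - 34004 = 43/60 - 34004 = -2040197/60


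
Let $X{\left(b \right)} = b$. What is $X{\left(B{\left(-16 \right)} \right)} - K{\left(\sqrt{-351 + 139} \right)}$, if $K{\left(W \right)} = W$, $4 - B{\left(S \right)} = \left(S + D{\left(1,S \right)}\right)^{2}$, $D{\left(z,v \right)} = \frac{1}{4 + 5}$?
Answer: $- \frac{20125}{81} - 2 i \sqrt{53} \approx -248.46 - 14.56 i$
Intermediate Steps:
$D{\left(z,v \right)} = \frac{1}{9}$
$B{\left(S \right)} = 4 - \left(\frac{1}{9} + S\right)^{2}$ ($B{\left(S \right)} = 4 - \left(S + \frac{1}{9}\right)^{2} = 4 - \left(\frac{1}{9} + S\right)^{2}$)
$X{\left(B{\left(-16 \right)} \right)} - K{\left(\sqrt{-351 + 139} \right)} = \left(4 - \frac{\left(1 + 9 \left(-16\right)\right)^{2}}{81}\right) - \sqrt{-351 + 139} = \left(4 - \frac{\left(1 - 144\right)^{2}}{81}\right) - \sqrt{-212} = \left(4 - \frac{\left(-143\right)^{2}}{81}\right) - 2 i \sqrt{53} = \left(4 - \frac{20449}{81}\right) - 2 i \sqrt{53} = - \frac{20125}{81} - 2 i \sqrt{53}$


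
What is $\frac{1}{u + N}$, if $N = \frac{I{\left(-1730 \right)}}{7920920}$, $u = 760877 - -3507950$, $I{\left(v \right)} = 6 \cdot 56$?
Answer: $\frac{141445}{603804235021} \approx 2.3426 \cdot 10^{-7}$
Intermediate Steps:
$I{\left(v \right)} = 336$
$u = 4268827$ ($u = 760877 + 3507950 = 4268827$)
$N = \frac{6}{141445}$ ($N = \frac{336}{7920920} = 336 \cdot \frac{1}{7920920} = \frac{6}{141445} \approx 4.2419 \cdot 10^{-5}$)
$\frac{1}{u + N} = \frac{1}{4268827 + \frac{6}{141445}} = \frac{1}{\frac{603804235021}{141445}} = \frac{141445}{603804235021}$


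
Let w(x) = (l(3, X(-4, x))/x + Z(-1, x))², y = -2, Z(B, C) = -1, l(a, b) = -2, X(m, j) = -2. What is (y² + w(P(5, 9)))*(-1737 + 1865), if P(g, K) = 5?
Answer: 19072/25 ≈ 762.88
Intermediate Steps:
w(x) = (-1 - 2/x)² (w(x) = (-2/x - 1)² = (-1 - 2/x)²)
(y² + w(P(5, 9)))*(-1737 + 1865) = ((-2)² + (2 + 5)²/5²)*(-1737 + 1865) = (4 + (1/25)*7²)*128 = (4 + (1/25)*49)*128 = (4 + 49/25)*128 = (149/25)*128 = 19072/25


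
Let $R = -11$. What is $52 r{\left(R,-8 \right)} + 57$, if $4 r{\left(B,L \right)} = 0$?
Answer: $57$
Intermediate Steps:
$r{\left(B,L \right)} = 0$ ($r{\left(B,L \right)} = \frac{1}{4} \cdot 0 = 0$)
$52 r{\left(R,-8 \right)} + 57 = 52 \cdot 0 + 57 = 0 + 57 = 57$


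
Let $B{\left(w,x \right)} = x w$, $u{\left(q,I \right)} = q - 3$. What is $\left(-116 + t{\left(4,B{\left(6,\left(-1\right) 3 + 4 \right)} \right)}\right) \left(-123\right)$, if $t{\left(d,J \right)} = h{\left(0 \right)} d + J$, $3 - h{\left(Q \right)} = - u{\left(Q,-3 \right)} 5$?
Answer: $19434$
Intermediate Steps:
$u{\left(q,I \right)} = -3 + q$
$B{\left(w,x \right)} = w x$
$h{\left(Q \right)} = -12 + 5 Q$ ($h{\left(Q \right)} = 3 - - (-3 + Q) 5 = 3 - \left(3 - Q\right) 5 = 3 - \left(15 - 5 Q\right) = 3 + \left(-15 + 5 Q\right) = -12 + 5 Q$)
$t{\left(d,J \right)} = J - 12 d$ ($t{\left(d,J \right)} = \left(-12 + 5 \cdot 0\right) d + J = \left(-12 + 0\right) d + J = - 12 d + J = J - 12 d$)
$\left(-116 + t{\left(4,B{\left(6,\left(-1\right) 3 + 4 \right)} \right)}\right) \left(-123\right) = \left(-116 + \left(6 \left(\left(-1\right) 3 + 4\right) - 48\right)\right) \left(-123\right) = \left(-116 - \left(48 - 6 \left(-3 + 4\right)\right)\right) \left(-123\right) = \left(-116 + \left(6 \cdot 1 - 48\right)\right) \left(-123\right) = \left(-116 + \left(6 - 48\right)\right) \left(-123\right) = \left(-116 - 42\right) \left(-123\right) = \left(-158\right) \left(-123\right) = 19434$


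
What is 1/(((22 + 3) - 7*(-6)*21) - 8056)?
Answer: -1/7149 ≈ -0.00013988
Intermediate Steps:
1/(((22 + 3) - 7*(-6)*21) - 8056) = 1/((25 + 42*21) - 8056) = 1/((25 + 882) - 8056) = 1/(907 - 8056) = 1/(-7149) = -1/7149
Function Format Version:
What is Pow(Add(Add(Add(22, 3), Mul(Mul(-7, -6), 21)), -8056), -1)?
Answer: Rational(-1, 7149) ≈ -0.00013988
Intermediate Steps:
Pow(Add(Add(Add(22, 3), Mul(Mul(-7, -6), 21)), -8056), -1) = Pow(Add(Add(25, Mul(42, 21)), -8056), -1) = Pow(Add(Add(25, 882), -8056), -1) = Pow(Add(907, -8056), -1) = Pow(-7149, -1) = Rational(-1, 7149)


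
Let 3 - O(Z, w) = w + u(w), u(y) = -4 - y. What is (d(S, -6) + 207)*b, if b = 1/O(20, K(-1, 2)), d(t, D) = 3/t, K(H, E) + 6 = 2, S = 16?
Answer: 3315/112 ≈ 29.598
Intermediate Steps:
K(H, E) = -4 (K(H, E) = -6 + 2 = -4)
O(Z, w) = 7 (O(Z, w) = 3 - (w + (-4 - w)) = 3 - 1*(-4) = 3 + 4 = 7)
b = ⅐ (b = 1/7 = ⅐ ≈ 0.14286)
(d(S, -6) + 207)*b = (3/16 + 207)*(⅐) = (3315/16)*(⅐) = 3315/112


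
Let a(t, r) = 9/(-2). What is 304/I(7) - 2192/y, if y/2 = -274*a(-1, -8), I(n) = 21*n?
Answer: 520/441 ≈ 1.1791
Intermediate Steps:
a(t, r) = -9/2 (a(t, r) = 9*(-½) = -9/2)
y = 2466 (y = 2*(-274*(-9/2)) = 2*1233 = 2466)
304/I(7) - 2192/y = 304/((21*7)) - 2192/2466 = 304/147 - 2192*1/2466 = 304*(1/147) - 8/9 = 304/147 - 8/9 = 520/441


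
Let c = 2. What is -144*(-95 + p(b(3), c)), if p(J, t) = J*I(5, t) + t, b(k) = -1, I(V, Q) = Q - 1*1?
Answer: 13536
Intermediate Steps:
I(V, Q) = -1 + Q (I(V, Q) = Q - 1 = -1 + Q)
p(J, t) = t + J*(-1 + t) (p(J, t) = J*(-1 + t) + t = t + J*(-1 + t))
-144*(-95 + p(b(3), c)) = -144*(-95 + (2 - (-1 + 2))) = -144*(-95 + (2 - 1*1)) = -144*(-95 + (2 - 1)) = -144*(-95 + 1) = -144*(-94) = 13536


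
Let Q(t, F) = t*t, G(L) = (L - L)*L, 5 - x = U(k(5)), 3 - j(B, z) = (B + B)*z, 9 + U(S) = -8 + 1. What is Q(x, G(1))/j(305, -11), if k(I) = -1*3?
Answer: 9/137 ≈ 0.065693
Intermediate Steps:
k(I) = -3
U(S) = -16 (U(S) = -9 + (-8 + 1) = -9 - 7 = -16)
j(B, z) = 3 - 2*B*z (j(B, z) = 3 - (B + B)*z = 3 - 2*B*z)
x = 21 (x = 5 - 1*(-16) = 5 + 16 = 21)
G(L) = 0 (G(L) = 0*L = 0)
Q(t, F) = t²
Q(x, G(1))/j(305, -11) = 21²/(3 - 2*305*(-11)) = 441/(3 + 6710) = 441/6713 = 441*(1/6713) = 9/137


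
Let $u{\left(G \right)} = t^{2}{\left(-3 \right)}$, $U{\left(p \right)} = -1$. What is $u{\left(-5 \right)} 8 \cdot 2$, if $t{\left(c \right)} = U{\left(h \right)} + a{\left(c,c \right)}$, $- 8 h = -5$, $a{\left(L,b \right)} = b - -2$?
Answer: $64$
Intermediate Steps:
$a{\left(L,b \right)} = 2 + b$ ($a{\left(L,b \right)} = b + 2 = 2 + b$)
$h = \frac{5}{8}$ ($h = \left(- \frac{1}{8}\right) \left(-5\right) = \frac{5}{8} \approx 0.625$)
$t{\left(c \right)} = 1 + c$ ($t{\left(c \right)} = -1 + \left(2 + c\right) = 1 + c$)
$u{\left(G \right)} = 4$ ($u{\left(G \right)} = \left(1 - 3\right)^{2} = \left(-2\right)^{2} = 4$)
$u{\left(-5 \right)} 8 \cdot 2 = 4 \cdot 8 \cdot 2 = 32 \cdot 2 = 64$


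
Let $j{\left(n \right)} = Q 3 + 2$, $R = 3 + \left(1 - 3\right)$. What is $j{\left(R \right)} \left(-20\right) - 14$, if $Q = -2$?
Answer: $66$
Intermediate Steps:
$R = 1$ ($R = 3 + \left(1 - 3\right) = 3 - 2 = 1$)
$j{\left(n \right)} = -4$ ($j{\left(n \right)} = \left(-2\right) 3 + 2 = -6 + 2 = -4$)
$j{\left(R \right)} \left(-20\right) - 14 = \left(-4\right) \left(-20\right) - 14 = 80 - 14 = 66$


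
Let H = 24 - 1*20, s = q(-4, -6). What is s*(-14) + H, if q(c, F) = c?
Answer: 60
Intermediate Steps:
s = -4
H = 4 (H = 24 - 20 = 4)
s*(-14) + H = -4*(-14) + 4 = 56 + 4 = 60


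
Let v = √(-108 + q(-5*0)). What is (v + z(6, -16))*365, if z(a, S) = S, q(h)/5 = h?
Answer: -5840 + 2190*I*√3 ≈ -5840.0 + 3793.2*I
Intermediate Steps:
q(h) = 5*h
v = 6*I*√3 (v = √(-108 + 5*(-5*0)) = √(-108 + 5*0) = √(-108 + 0) = √(-108) = 6*I*√3 ≈ 10.392*I)
(v + z(6, -16))*365 = (6*I*√3 - 16)*365 = (-16 + 6*I*√3)*365 = -5840 + 2190*I*√3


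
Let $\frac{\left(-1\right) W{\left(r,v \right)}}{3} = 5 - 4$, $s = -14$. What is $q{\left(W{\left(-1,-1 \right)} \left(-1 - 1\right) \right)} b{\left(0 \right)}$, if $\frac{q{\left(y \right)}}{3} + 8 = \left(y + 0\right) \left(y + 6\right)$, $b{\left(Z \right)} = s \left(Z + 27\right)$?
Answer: $-72576$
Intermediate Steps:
$W{\left(r,v \right)} = -3$ ($W{\left(r,v \right)} = - 3 \left(5 - 4\right) = \left(-3\right) 1 = -3$)
$b{\left(Z \right)} = -378 - 14 Z$ ($b{\left(Z \right)} = - 14 \left(Z + 27\right) = - 14 \left(27 + Z\right) = -378 - 14 Z$)
$q{\left(y \right)} = -24 + 3 y \left(6 + y\right)$ ($q{\left(y \right)} = -24 + 3 \left(y + 0\right) \left(y + 6\right) = -24 + 3 y \left(6 + y\right)$)
$q{\left(W{\left(-1,-1 \right)} \left(-1 - 1\right) \right)} b{\left(0 \right)} = \left(-24 + 3 \left(- 3 \left(-1 - 1\right)\right)^{2} + 18 \left(- 3 \left(-1 - 1\right)\right)\right) \left(-378 - 0\right) = \left(-24 + 3 \left(\left(-3\right) \left(-2\right)\right)^{2} + 18 \left(\left(-3\right) \left(-2\right)\right)\right) \left(-378 + 0\right) = \left(-24 + 3 \cdot 6^{2} + 18 \cdot 6\right) \left(-378\right) = \left(-24 + 3 \cdot 36 + 108\right) \left(-378\right) = \left(-24 + 108 + 108\right) \left(-378\right) = 192 \left(-378\right) = -72576$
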